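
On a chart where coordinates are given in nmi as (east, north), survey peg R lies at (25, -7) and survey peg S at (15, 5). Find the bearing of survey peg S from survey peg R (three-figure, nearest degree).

320°

Δeast = 15 − 25 = -10.00; Δnorth = 5 − -7 = 12.00.
Bearing = atan2(Δeast, Δnorth) mod 360° = 320.19° ≈ 320°.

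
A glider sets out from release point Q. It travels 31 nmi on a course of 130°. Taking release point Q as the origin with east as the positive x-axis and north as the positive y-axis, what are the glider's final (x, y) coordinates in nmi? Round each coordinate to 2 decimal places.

Leg 1 (130°, 31 nmi): east 31 sin 130° = 23.75, north 31 cos 130° = -19.93
Summing: 23.75 nmi east, -19.93 nmi north → (23.75, -19.93).

(23.75, -19.93)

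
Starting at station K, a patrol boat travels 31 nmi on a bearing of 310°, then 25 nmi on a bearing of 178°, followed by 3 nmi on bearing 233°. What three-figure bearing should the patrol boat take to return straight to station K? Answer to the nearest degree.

075°

Leg 1 (310°, 31 nmi): east 31 sin 310° = -23.75, north 31 cos 310° = 19.93
Leg 2 (178°, 25 nmi): east 25 sin 178° = 0.87, north 25 cos 178° = -24.98
Leg 3 (233°, 3 nmi): east 3 sin 233° = -2.40, north 3 cos 233° = -1.81
Net displacement: -25.27 east, -6.86 north. Direction back to start is (25.27, 6.86): bearing = atan2(25.27, 6.86) mod 360° = 74.80° ≈ 075°.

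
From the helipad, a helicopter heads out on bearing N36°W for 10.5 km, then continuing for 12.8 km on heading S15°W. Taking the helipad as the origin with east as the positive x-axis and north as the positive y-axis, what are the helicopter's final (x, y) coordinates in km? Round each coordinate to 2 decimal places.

(-9.48, -3.87)

Leg 1 (N36°W, 10.5 km): east 10.5 sin 324° = -6.17, north 10.5 cos 324° = 8.49
Leg 2 (S15°W, 12.8 km): east 12.8 sin 195° = -3.31, north 12.8 cos 195° = -12.36
Summing: -9.48 km east, -3.87 km north → (-9.48, -3.87).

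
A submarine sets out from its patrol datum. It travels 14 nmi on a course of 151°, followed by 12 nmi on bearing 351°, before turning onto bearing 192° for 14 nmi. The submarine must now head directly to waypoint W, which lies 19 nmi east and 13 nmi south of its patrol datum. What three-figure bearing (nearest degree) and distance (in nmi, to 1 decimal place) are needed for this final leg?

086°, 17.0 nmi

Leg 1 (151°, 14 nmi): east 14 sin 151° = 6.79, north 14 cos 151° = -12.24
Leg 2 (351°, 12 nmi): east 12 sin 351° = -1.88, north 12 cos 351° = 11.85
Leg 3 (192°, 14 nmi): east 14 sin 192° = -2.91, north 14 cos 192° = -13.69
Current position: (2.00, -14.09). Target: (19, -13). Remaining: Δeast = 17.00, Δnorth = 1.09.
Bearing = atan2(17.00, 1.09) mod 360° = 86.34°; distance = √((17.00)² + (1.09)²) = 17.035 nmi.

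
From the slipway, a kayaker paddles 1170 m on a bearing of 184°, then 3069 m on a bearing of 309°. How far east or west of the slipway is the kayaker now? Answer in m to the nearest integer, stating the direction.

2467 m west

Leg 1 (184°, 1170 m): east 1170 sin 184° = -81.62, north 1170 cos 184° = -1167.15
Leg 2 (309°, 3069 m): east 3069 sin 309° = -2385.06, north 3069 cos 309° = 1931.38
Net east component: -2466.68 m.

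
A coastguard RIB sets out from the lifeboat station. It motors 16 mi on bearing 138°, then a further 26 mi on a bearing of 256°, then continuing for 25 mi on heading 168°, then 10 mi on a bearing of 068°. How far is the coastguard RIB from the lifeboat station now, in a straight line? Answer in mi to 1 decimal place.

38.9 mi

Leg 1 (138°, 16 mi): east 16 sin 138° = 10.71, north 16 cos 138° = -11.89
Leg 2 (256°, 26 mi): east 26 sin 256° = -25.23, north 26 cos 256° = -6.29
Leg 3 (168°, 25 mi): east 25 sin 168° = 5.20, north 25 cos 168° = -24.45
Leg 4 (068°, 10 mi): east 10 sin 68° = 9.27, north 10 cos 68° = 3.75
Net: -0.05 east, -38.89 north. Distance = √((-0.05)² + (-38.89)²) = 38.888 mi.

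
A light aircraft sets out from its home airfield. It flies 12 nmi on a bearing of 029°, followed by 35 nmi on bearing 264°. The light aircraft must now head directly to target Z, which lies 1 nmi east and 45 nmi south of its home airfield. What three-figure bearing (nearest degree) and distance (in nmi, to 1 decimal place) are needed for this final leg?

Leg 1 (029°, 12 nmi): east 12 sin 29° = 5.82, north 12 cos 29° = 10.50
Leg 2 (264°, 35 nmi): east 35 sin 264° = -34.81, north 35 cos 264° = -3.66
Current position: (-28.99, 6.84). Target: (1, -45). Remaining: Δeast = 29.99, Δnorth = -51.84.
Bearing = atan2(29.99, -51.84) mod 360° = 149.95°; distance = √((29.99)² + (-51.84)²) = 59.887 nmi.

150°, 59.9 nmi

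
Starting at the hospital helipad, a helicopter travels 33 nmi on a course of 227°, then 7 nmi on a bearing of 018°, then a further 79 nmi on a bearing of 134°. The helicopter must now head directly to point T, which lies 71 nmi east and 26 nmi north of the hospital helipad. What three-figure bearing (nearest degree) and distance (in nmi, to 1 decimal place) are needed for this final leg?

Leg 1 (227°, 33 nmi): east 33 sin 227° = -24.13, north 33 cos 227° = -22.51
Leg 2 (018°, 7 nmi): east 7 sin 18° = 2.16, north 7 cos 18° = 6.66
Leg 3 (134°, 79 nmi): east 79 sin 134° = 56.83, north 79 cos 134° = -54.88
Current position: (34.86, -70.73). Target: (71, 26). Remaining: Δeast = 36.14, Δnorth = 96.73.
Bearing = atan2(36.14, 96.73) mod 360° = 20.49°; distance = √((36.14)² + (96.73)²) = 103.259 nmi.

020°, 103.3 nmi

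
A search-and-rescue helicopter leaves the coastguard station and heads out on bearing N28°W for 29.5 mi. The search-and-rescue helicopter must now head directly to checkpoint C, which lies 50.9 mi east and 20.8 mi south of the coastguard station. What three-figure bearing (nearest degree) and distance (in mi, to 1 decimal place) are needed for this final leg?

126°, 79.9 mi

Leg 1 (N28°W, 29.5 mi): east 29.5 sin 332° = -13.85, north 29.5 cos 332° = 26.05
Current position: (-13.85, 26.05). Target: (50.9, -20.8). Remaining: Δeast = 64.75, Δnorth = -46.85.
Bearing = atan2(64.75, -46.85) mod 360° = 125.89°; distance = √((64.75)² + (-46.85)²) = 79.919 mi.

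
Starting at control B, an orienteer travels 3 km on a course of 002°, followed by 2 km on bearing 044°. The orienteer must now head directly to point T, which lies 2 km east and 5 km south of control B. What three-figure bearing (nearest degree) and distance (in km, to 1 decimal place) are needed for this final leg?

177°, 9.5 km

Leg 1 (002°, 3 km): east 3 sin 2° = 0.10, north 3 cos 2° = 3.00
Leg 2 (044°, 2 km): east 2 sin 44° = 1.39, north 2 cos 44° = 1.44
Current position: (1.49, 4.44). Target: (2, -5). Remaining: Δeast = 0.51, Δnorth = -9.44.
Bearing = atan2(0.51, -9.44) mod 360° = 176.93°; distance = √((0.51)² + (-9.44)²) = 9.450 km.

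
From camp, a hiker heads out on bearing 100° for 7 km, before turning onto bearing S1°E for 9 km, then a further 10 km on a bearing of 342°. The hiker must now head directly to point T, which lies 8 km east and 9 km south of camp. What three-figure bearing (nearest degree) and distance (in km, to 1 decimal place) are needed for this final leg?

Leg 1 (100°, 7 km): east 7 sin 100° = 6.89, north 7 cos 100° = -1.22
Leg 2 (S1°E, 9 km): east 9 sin 179° = 0.16, north 9 cos 179° = -9.00
Leg 3 (342°, 10 km): east 10 sin 342° = -3.09, north 10 cos 342° = 9.51
Current position: (3.96, -0.70). Target: (8, -9). Remaining: Δeast = 4.04, Δnorth = -8.30.
Bearing = atan2(4.04, -8.30) mod 360° = 154.04°; distance = √((4.04)² + (-8.30)²) = 9.228 km.

154°, 9.2 km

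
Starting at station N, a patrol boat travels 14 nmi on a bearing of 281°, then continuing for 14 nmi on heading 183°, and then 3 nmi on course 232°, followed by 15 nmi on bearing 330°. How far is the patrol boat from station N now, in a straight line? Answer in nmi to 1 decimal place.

Leg 1 (281°, 14 nmi): east 14 sin 281° = -13.74, north 14 cos 281° = 2.67
Leg 2 (183°, 14 nmi): east 14 sin 183° = -0.73, north 14 cos 183° = -13.98
Leg 3 (232°, 3 nmi): east 3 sin 232° = -2.36, north 3 cos 232° = -1.85
Leg 4 (330°, 15 nmi): east 15 sin 330° = -7.50, north 15 cos 330° = 12.99
Net: -24.34 east, -0.17 north. Distance = √((-24.34)² + (-0.17)²) = 24.340 nmi.

24.3 nmi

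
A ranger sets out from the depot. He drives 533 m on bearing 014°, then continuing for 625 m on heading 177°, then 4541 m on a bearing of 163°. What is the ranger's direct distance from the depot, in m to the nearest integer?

Leg 1 (014°, 533 m): east 533 sin 14° = 128.94, north 533 cos 14° = 517.17
Leg 2 (177°, 625 m): east 625 sin 177° = 32.71, north 625 cos 177° = -624.14
Leg 3 (163°, 4541 m): east 4541 sin 163° = 1327.66, north 4541 cos 163° = -4342.58
Net: 1489.31 east, -4449.56 north. Distance = √((1489.31)² + (-4449.56)²) = 4692.185 m.

4692 m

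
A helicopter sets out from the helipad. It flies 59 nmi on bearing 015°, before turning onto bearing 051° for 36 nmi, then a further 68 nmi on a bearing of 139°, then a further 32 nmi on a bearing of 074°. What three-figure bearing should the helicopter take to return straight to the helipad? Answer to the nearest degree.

253°

Leg 1 (015°, 59 nmi): east 59 sin 15° = 15.27, north 59 cos 15° = 56.99
Leg 2 (051°, 36 nmi): east 36 sin 51° = 27.98, north 36 cos 51° = 22.66
Leg 3 (139°, 68 nmi): east 68 sin 139° = 44.61, north 68 cos 139° = -51.32
Leg 4 (074°, 32 nmi): east 32 sin 74° = 30.76, north 32 cos 74° = 8.82
Net displacement: 118.62 east, 37.15 north. Direction back to start is (-118.62, -37.15): bearing = atan2(-118.62, -37.15) mod 360° = 252.61° ≈ 253°.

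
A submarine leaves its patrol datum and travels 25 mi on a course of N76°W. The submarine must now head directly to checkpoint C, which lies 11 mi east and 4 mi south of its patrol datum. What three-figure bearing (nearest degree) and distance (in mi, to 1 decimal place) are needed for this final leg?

Leg 1 (N76°W, 25 mi): east 25 sin 284° = -24.26, north 25 cos 284° = 6.05
Current position: (-24.26, 6.05). Target: (11, -4). Remaining: Δeast = 35.26, Δnorth = -10.05.
Bearing = atan2(35.26, -10.05) mod 360° = 105.91°; distance = √((35.26)² + (-10.05)²) = 36.661 mi.

106°, 36.7 mi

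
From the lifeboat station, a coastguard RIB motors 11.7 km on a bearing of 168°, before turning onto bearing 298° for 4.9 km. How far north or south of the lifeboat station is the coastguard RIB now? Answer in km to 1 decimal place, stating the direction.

Leg 1 (168°, 11.7 km): east 11.7 sin 168° = 2.43, north 11.7 cos 168° = -11.44
Leg 2 (298°, 4.9 km): east 4.9 sin 298° = -4.33, north 4.9 cos 298° = 2.30
Net north component: -9.14 km.

9.1 km south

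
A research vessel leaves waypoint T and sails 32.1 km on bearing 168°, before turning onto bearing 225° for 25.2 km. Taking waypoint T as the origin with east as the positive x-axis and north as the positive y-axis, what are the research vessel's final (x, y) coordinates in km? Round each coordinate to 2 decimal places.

Leg 1 (168°, 32.1 km): east 32.1 sin 168° = 6.67, north 32.1 cos 168° = -31.40
Leg 2 (225°, 25.2 km): east 25.2 sin 225° = -17.82, north 25.2 cos 225° = -17.82
Summing: -11.15 km east, -49.22 km north → (-11.15, -49.22).

(-11.15, -49.22)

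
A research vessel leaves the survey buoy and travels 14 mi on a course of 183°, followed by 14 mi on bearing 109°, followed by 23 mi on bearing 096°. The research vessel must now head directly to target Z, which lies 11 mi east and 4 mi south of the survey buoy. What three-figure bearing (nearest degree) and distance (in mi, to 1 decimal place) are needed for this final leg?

Leg 1 (183°, 14 mi): east 14 sin 183° = -0.73, north 14 cos 183° = -13.98
Leg 2 (109°, 14 mi): east 14 sin 109° = 13.24, north 14 cos 109° = -4.56
Leg 3 (096°, 23 mi): east 23 sin 96° = 22.87, north 23 cos 96° = -2.40
Current position: (35.38, -20.94). Target: (11, -4). Remaining: Δeast = -24.38, Δnorth = 16.94.
Bearing = atan2(-24.38, 16.94) mod 360° = 304.80°; distance = √((-24.38)² + (16.94)²) = 29.688 mi.

305°, 29.7 mi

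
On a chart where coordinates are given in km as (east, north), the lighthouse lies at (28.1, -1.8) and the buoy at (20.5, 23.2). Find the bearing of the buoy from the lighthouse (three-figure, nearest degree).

Δeast = 20.5 − 28.1 = -7.60; Δnorth = 23.2 − -1.8 = 25.00.
Bearing = atan2(Δeast, Δnorth) mod 360° = 343.09° ≈ 343°.

343°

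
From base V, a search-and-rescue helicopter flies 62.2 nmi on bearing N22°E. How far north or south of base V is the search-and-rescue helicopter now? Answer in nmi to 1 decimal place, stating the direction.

57.7 nmi north

Leg 1 (N22°E, 62.2 nmi): east 62.2 sin 22° = 23.30, north 62.2 cos 22° = 57.67
Net north component: 57.67 nmi.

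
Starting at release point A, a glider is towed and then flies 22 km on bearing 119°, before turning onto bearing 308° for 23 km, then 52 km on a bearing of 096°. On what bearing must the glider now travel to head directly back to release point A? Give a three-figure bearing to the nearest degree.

272°

Leg 1 (119°, 22 km): east 22 sin 119° = 19.24, north 22 cos 119° = -10.67
Leg 2 (308°, 23 km): east 23 sin 308° = -18.12, north 23 cos 308° = 14.16
Leg 3 (096°, 52 km): east 52 sin 96° = 51.72, north 52 cos 96° = -5.44
Net displacement: 52.83 east, -1.94 north. Direction back to start is (-52.83, 1.94): bearing = atan2(-52.83, 1.94) mod 360° = 272.10° ≈ 272°.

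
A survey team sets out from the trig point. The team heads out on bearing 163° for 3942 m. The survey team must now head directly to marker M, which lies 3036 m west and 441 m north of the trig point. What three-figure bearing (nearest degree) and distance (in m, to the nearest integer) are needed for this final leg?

Leg 1 (163°, 3942 m): east 3942 sin 163° = 1152.53, north 3942 cos 163° = -3769.75
Current position: (1152.53, -3769.75). Target: (-3036, 441). Remaining: Δeast = -4188.53, Δnorth = 4210.75.
Bearing = atan2(-4188.53, 4210.75) mod 360° = 315.15°; distance = √((-4188.53)² + (4210.75)²) = 5939.210 m.

315°, 5939 m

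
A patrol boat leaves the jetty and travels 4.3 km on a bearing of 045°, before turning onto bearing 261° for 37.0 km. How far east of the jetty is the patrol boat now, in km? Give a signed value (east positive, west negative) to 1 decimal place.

-33.5 km

Leg 1 (045°, 4.3 km): east 4.3 sin 45° = 3.04, north 4.3 cos 45° = 3.04
Leg 2 (261°, 37.0 km): east 37.0 sin 261° = -36.54, north 37.0 cos 261° = -5.79
Net east component: -33.50 km.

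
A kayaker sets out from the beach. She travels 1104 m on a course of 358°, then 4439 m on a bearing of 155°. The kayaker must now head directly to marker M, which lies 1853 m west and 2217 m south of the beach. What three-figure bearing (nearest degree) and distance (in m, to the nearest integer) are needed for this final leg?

Leg 1 (358°, 1104 m): east 1104 sin 358° = -38.53, north 1104 cos 358° = 1103.33
Leg 2 (155°, 4439 m): east 4439 sin 155° = 1876.00, north 4439 cos 155° = -4023.10
Current position: (1837.47, -2919.77). Target: (-1853, -2217). Remaining: Δeast = -3690.47, Δnorth = 702.77.
Bearing = atan2(-3690.47, 702.77) mod 360° = 280.78°; distance = √((-3690.47)² + (702.77)²) = 3756.792 m.

281°, 3757 m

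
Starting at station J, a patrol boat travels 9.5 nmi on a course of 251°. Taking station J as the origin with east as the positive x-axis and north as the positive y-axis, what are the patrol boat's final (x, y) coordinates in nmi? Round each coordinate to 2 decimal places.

Leg 1 (251°, 9.5 nmi): east 9.5 sin 251° = -8.98, north 9.5 cos 251° = -3.09
Summing: -8.98 nmi east, -3.09 nmi north → (-8.98, -3.09).

(-8.98, -3.09)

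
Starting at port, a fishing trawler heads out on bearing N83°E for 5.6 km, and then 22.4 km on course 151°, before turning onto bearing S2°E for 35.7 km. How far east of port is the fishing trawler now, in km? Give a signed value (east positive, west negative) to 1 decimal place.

17.7 km

Leg 1 (N83°E, 5.6 km): east 5.6 sin 83° = 5.56, north 5.6 cos 83° = 0.68
Leg 2 (151°, 22.4 km): east 22.4 sin 151° = 10.86, north 22.4 cos 151° = -19.59
Leg 3 (S2°E, 35.7 km): east 35.7 sin 178° = 1.25, north 35.7 cos 178° = -35.68
Net east component: 17.66 km.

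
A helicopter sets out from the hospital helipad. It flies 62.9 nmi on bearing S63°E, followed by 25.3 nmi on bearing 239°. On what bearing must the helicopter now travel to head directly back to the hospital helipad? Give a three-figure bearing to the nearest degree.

320°

Leg 1 (S63°E, 62.9 nmi): east 62.9 sin 117° = 56.04, north 62.9 cos 117° = -28.56
Leg 2 (239°, 25.3 nmi): east 25.3 sin 239° = -21.69, north 25.3 cos 239° = -13.03
Net displacement: 34.36 east, -41.59 north. Direction back to start is (-34.36, 41.59): bearing = atan2(-34.36, 41.59) mod 360° = 320.44° ≈ 320°.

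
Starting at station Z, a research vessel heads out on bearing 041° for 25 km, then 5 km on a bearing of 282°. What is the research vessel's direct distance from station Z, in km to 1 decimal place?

23.0 km

Leg 1 (041°, 25 km): east 25 sin 41° = 16.40, north 25 cos 41° = 18.87
Leg 2 (282°, 5 km): east 5 sin 282° = -4.89, north 5 cos 282° = 1.04
Net: 11.51 east, 19.91 north. Distance = √((11.51)² + (19.91)²) = 22.996 km.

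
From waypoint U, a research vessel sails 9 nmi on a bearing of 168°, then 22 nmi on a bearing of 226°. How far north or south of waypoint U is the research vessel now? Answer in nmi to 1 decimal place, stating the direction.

Leg 1 (168°, 9 nmi): east 9 sin 168° = 1.87, north 9 cos 168° = -8.80
Leg 2 (226°, 22 nmi): east 22 sin 226° = -15.83, north 22 cos 226° = -15.28
Net north component: -24.09 nmi.

24.1 nmi south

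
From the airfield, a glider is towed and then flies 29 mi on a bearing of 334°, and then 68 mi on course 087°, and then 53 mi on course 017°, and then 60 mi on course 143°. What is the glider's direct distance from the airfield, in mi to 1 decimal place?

Leg 1 (334°, 29 mi): east 29 sin 334° = -12.71, north 29 cos 334° = 26.07
Leg 2 (087°, 68 mi): east 68 sin 87° = 67.91, north 68 cos 87° = 3.56
Leg 3 (017°, 53 mi): east 53 sin 17° = 15.50, north 53 cos 17° = 50.68
Leg 4 (143°, 60 mi): east 60 sin 143° = 36.11, north 60 cos 143° = -47.92
Net: 106.80 east, 32.39 north. Distance = √((106.80)² + (32.39)²) = 111.602 mi.

111.6 mi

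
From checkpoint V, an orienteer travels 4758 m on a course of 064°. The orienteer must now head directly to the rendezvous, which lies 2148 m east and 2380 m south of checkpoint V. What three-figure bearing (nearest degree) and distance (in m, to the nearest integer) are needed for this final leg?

205°, 4947 m

Leg 1 (064°, 4758 m): east 4758 sin 64° = 4276.46, north 4758 cos 64° = 2085.77
Current position: (4276.46, 2085.77). Target: (2148, -2380). Remaining: Δeast = -2128.46, Δnorth = -4465.77.
Bearing = atan2(-2128.46, -4465.77) mod 360° = 205.48°; distance = √((-2128.46)² + (-4465.77)²) = 4947.065 m.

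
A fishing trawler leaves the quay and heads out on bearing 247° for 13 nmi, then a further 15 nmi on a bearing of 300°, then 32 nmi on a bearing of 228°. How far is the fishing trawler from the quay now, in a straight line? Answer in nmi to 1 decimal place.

52.3 nmi

Leg 1 (247°, 13 nmi): east 13 sin 247° = -11.97, north 13 cos 247° = -5.08
Leg 2 (300°, 15 nmi): east 15 sin 300° = -12.99, north 15 cos 300° = 7.50
Leg 3 (228°, 32 nmi): east 32 sin 228° = -23.78, north 32 cos 228° = -21.41
Net: -48.74 east, -18.99 north. Distance = √((-48.74)² + (-18.99)²) = 52.307 nmi.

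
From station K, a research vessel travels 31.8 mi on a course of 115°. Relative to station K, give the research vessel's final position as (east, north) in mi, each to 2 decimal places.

(28.82, -13.44)

Leg 1 (115°, 31.8 mi): east 31.8 sin 115° = 28.82, north 31.8 cos 115° = -13.44
Summing: 28.82 mi east, -13.44 mi north → (28.82, -13.44).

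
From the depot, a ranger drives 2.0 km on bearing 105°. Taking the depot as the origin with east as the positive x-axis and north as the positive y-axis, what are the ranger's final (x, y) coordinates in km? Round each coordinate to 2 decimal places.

(1.93, -0.52)

Leg 1 (105°, 2.0 km): east 2.0 sin 105° = 1.93, north 2.0 cos 105° = -0.52
Summing: 1.93 km east, -0.52 km north → (1.93, -0.52).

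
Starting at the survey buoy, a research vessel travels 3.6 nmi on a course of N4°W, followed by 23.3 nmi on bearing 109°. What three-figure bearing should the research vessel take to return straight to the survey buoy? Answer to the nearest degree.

280°

Leg 1 (N4°W, 3.6 nmi): east 3.6 sin 356° = -0.25, north 3.6 cos 356° = 3.59
Leg 2 (109°, 23.3 nmi): east 23.3 sin 109° = 22.03, north 23.3 cos 109° = -7.59
Net displacement: 21.78 east, -3.99 north. Direction back to start is (-21.78, 3.99): bearing = atan2(-21.78, 3.99) mod 360° = 280.39° ≈ 280°.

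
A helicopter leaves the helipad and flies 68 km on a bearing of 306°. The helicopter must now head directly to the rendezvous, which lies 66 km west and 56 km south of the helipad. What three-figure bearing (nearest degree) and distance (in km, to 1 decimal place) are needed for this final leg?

Leg 1 (306°, 68 km): east 68 sin 306° = -55.01, north 68 cos 306° = 39.97
Current position: (-55.01, 39.97). Target: (-66, -56). Remaining: Δeast = -10.99, Δnorth = -95.97.
Bearing = atan2(-10.99, -95.97) mod 360° = 186.53°; distance = √((-10.99)² + (-95.97)²) = 96.596 km.

187°, 96.6 km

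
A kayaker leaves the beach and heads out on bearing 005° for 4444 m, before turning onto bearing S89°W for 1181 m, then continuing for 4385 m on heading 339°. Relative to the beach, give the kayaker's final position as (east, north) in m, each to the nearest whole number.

(-2365, 8500)

Leg 1 (005°, 4444 m): east 4444 sin 5° = 387.32, north 4444 cos 5° = 4427.09
Leg 2 (S89°W, 1181 m): east 1181 sin 269° = -1180.82, north 1181 cos 269° = -20.61
Leg 3 (339°, 4385 m): east 4385 sin 339° = -1571.44, north 4385 cos 339° = 4093.75
Summing: -2364.94 m east, 8500.23 m north → (-2365, 8500).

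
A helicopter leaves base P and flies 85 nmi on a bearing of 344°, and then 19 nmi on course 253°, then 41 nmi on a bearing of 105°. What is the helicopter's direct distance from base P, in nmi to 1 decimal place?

Leg 1 (344°, 85 nmi): east 85 sin 344° = -23.43, north 85 cos 344° = 81.71
Leg 2 (253°, 19 nmi): east 19 sin 253° = -18.17, north 19 cos 253° = -5.56
Leg 3 (105°, 41 nmi): east 41 sin 105° = 39.60, north 41 cos 105° = -10.61
Net: -2.00 east, 65.54 north. Distance = √((-2.00)² + (65.54)²) = 65.571 nmi.

65.6 nmi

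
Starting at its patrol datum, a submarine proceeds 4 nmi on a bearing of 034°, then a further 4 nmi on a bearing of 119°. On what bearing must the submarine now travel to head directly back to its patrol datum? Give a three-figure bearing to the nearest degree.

256°

Leg 1 (034°, 4 nmi): east 4 sin 34° = 2.24, north 4 cos 34° = 3.32
Leg 2 (119°, 4 nmi): east 4 sin 119° = 3.50, north 4 cos 119° = -1.94
Net displacement: 5.74 east, 1.38 north. Direction back to start is (-5.74, -1.38): bearing = atan2(-5.74, -1.38) mod 360° = 256.50° ≈ 256°.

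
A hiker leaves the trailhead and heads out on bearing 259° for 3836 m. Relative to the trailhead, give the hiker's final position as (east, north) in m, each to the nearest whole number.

Leg 1 (259°, 3836 m): east 3836 sin 259° = -3765.52, north 3836 cos 259° = -731.94
Summing: -3765.52 m east, -731.94 m north → (-3766, -732).

(-3766, -732)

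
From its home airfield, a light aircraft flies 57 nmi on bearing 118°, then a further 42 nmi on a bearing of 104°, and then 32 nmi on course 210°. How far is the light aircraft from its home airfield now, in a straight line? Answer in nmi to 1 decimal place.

99.1 nmi

Leg 1 (118°, 57 nmi): east 57 sin 118° = 50.33, north 57 cos 118° = -26.76
Leg 2 (104°, 42 nmi): east 42 sin 104° = 40.75, north 42 cos 104° = -10.16
Leg 3 (210°, 32 nmi): east 32 sin 210° = -16.00, north 32 cos 210° = -27.71
Net: 75.08 east, -64.63 north. Distance = √((75.08)² + (-64.63)²) = 99.068 nmi.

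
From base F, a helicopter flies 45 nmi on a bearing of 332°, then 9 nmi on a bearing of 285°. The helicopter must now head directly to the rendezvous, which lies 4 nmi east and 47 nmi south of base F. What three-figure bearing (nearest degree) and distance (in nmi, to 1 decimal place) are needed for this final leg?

Leg 1 (332°, 45 nmi): east 45 sin 332° = -21.13, north 45 cos 332° = 39.73
Leg 2 (285°, 9 nmi): east 9 sin 285° = -8.69, north 9 cos 285° = 2.33
Current position: (-29.82, 42.06). Target: (4, -47). Remaining: Δeast = 33.82, Δnorth = -89.06.
Bearing = atan2(33.82, -89.06) mod 360° = 159.21°; distance = √((33.82)² + (-89.06)²) = 95.267 nmi.

159°, 95.3 nmi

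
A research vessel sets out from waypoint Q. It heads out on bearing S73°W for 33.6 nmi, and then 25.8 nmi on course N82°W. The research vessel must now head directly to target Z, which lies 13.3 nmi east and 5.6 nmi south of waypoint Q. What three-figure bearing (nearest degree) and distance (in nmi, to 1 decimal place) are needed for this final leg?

Leg 1 (S73°W, 33.6 nmi): east 33.6 sin 253° = -32.13, north 33.6 cos 253° = -9.82
Leg 2 (N82°W, 25.8 nmi): east 25.8 sin 278° = -25.55, north 25.8 cos 278° = 3.59
Current position: (-57.68, -6.23). Target: (13.3, -5.6). Remaining: Δeast = 70.98, Δnorth = 0.63.
Bearing = atan2(70.98, 0.63) mod 360° = 89.49°; distance = √((70.98)² + (0.63)²) = 70.984 nmi.

089°, 71.0 nmi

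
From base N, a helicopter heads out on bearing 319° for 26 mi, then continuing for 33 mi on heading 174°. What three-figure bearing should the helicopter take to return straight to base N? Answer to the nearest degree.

Leg 1 (319°, 26 mi): east 26 sin 319° = -17.06, north 26 cos 319° = 19.62
Leg 2 (174°, 33 mi): east 33 sin 174° = 3.45, north 33 cos 174° = -32.82
Net displacement: -13.61 east, -13.20 north. Direction back to start is (13.61, 13.20): bearing = atan2(13.61, 13.20) mod 360° = 45.88° ≈ 046°.

046°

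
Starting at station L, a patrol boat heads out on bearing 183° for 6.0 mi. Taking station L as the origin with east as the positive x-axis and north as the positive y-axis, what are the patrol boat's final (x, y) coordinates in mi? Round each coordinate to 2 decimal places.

Leg 1 (183°, 6.0 mi): east 6.0 sin 183° = -0.31, north 6.0 cos 183° = -5.99
Summing: -0.31 mi east, -5.99 mi north → (-0.31, -5.99).

(-0.31, -5.99)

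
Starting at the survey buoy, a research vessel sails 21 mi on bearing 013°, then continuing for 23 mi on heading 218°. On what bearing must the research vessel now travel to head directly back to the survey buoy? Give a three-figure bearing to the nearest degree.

Leg 1 (013°, 21 mi): east 21 sin 13° = 4.72, north 21 cos 13° = 20.46
Leg 2 (218°, 23 mi): east 23 sin 218° = -14.16, north 23 cos 218° = -18.12
Net displacement: -9.44 east, 2.34 north. Direction back to start is (9.44, -2.34): bearing = atan2(9.44, -2.34) mod 360° = 103.91° ≈ 104°.

104°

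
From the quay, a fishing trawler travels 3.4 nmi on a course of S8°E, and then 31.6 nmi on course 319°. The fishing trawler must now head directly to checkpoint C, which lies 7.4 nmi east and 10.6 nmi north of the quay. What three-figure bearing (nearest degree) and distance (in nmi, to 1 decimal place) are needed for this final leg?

Leg 1 (S8°E, 3.4 nmi): east 3.4 sin 172° = 0.47, north 3.4 cos 172° = -3.37
Leg 2 (319°, 31.6 nmi): east 31.6 sin 319° = -20.73, north 31.6 cos 319° = 23.85
Current position: (-20.26, 20.48). Target: (7.4, 10.6). Remaining: Δeast = 27.66, Δnorth = -9.88.
Bearing = atan2(27.66, -9.88) mod 360° = 109.66°; distance = √((27.66)² + (-9.88)²) = 29.371 nmi.

110°, 29.4 nmi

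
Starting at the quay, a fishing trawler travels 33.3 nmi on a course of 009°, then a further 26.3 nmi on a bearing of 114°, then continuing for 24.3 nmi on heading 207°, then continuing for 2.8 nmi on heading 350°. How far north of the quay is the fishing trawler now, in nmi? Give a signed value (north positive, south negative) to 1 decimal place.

Leg 1 (009°, 33.3 nmi): east 33.3 sin 9° = 5.21, north 33.3 cos 9° = 32.89
Leg 2 (114°, 26.3 nmi): east 26.3 sin 114° = 24.03, north 26.3 cos 114° = -10.70
Leg 3 (207°, 24.3 nmi): east 24.3 sin 207° = -11.03, north 24.3 cos 207° = -21.65
Leg 4 (350°, 2.8 nmi): east 2.8 sin 350° = -0.49, north 2.8 cos 350° = 2.76
Net north component: 3.30 nmi.

3.3 nmi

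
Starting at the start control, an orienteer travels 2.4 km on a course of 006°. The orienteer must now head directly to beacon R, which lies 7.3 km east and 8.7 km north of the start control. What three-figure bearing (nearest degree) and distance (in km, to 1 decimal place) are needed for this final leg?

Leg 1 (006°, 2.4 km): east 2.4 sin 6° = 0.25, north 2.4 cos 6° = 2.39
Current position: (0.25, 2.39). Target: (7.3, 8.7). Remaining: Δeast = 7.05, Δnorth = 6.31.
Bearing = atan2(7.05, 6.31) mod 360° = 48.15°; distance = √((7.05)² + (6.31)²) = 9.463 km.

048°, 9.5 km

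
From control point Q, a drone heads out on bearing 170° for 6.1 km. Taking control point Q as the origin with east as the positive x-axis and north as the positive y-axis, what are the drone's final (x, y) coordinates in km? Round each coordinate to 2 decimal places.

Leg 1 (170°, 6.1 km): east 6.1 sin 170° = 1.06, north 6.1 cos 170° = -6.01
Summing: 1.06 km east, -6.01 km north → (1.06, -6.01).

(1.06, -6.01)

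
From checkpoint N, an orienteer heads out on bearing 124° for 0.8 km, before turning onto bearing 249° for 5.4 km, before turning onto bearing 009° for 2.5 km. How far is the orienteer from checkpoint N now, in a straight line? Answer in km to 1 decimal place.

4.0 km

Leg 1 (124°, 0.8 km): east 0.8 sin 124° = 0.66, north 0.8 cos 124° = -0.45
Leg 2 (249°, 5.4 km): east 5.4 sin 249° = -5.04, north 5.4 cos 249° = -1.94
Leg 3 (009°, 2.5 km): east 2.5 sin 9° = 0.39, north 2.5 cos 9° = 2.47
Net: -3.99 east, 0.09 north. Distance = √((-3.99)² + (0.09)²) = 3.988 km.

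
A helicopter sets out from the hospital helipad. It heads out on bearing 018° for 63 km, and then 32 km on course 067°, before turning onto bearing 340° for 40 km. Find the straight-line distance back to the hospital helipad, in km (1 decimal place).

Leg 1 (018°, 63 km): east 63 sin 18° = 19.47, north 63 cos 18° = 59.92
Leg 2 (067°, 32 km): east 32 sin 67° = 29.46, north 32 cos 67° = 12.50
Leg 3 (340°, 40 km): east 40 sin 340° = -13.68, north 40 cos 340° = 37.59
Net: 35.24 east, 110.01 north. Distance = √((35.24)² + (110.01)²) = 115.515 km.

115.5 km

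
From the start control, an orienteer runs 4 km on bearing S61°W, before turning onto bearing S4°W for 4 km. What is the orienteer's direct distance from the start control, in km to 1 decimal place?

Leg 1 (S61°W, 4 km): east 4 sin 241° = -3.50, north 4 cos 241° = -1.94
Leg 2 (S4°W, 4 km): east 4 sin 184° = -0.28, north 4 cos 184° = -3.99
Net: -3.78 east, -5.93 north. Distance = √((-3.78)² + (-5.93)²) = 7.031 km.

7.0 km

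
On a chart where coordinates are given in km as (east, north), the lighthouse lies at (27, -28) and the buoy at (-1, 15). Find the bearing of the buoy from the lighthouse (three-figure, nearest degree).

327°

Δeast = -1 − 27 = -28.00; Δnorth = 15 − -28 = 43.00.
Bearing = atan2(Δeast, Δnorth) mod 360° = 326.93° ≈ 327°.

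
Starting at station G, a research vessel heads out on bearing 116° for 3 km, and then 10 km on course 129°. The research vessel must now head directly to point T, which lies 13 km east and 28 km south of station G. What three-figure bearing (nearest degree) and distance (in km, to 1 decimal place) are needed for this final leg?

Leg 1 (116°, 3 km): east 3 sin 116° = 2.70, north 3 cos 116° = -1.32
Leg 2 (129°, 10 km): east 10 sin 129° = 7.77, north 10 cos 129° = -6.29
Current position: (10.47, -7.61). Target: (13, -28). Remaining: Δeast = 2.53, Δnorth = -20.39.
Bearing = atan2(2.53, -20.39) mod 360° = 172.92°; distance = √((2.53)² + (-20.39)²) = 20.548 km.

173°, 20.5 km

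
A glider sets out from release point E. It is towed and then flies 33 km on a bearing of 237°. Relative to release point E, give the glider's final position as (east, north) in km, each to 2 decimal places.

Leg 1 (237°, 33 km): east 33 sin 237° = -27.68, north 33 cos 237° = -17.97
Summing: -27.68 km east, -17.97 km north → (-27.68, -17.97).

(-27.68, -17.97)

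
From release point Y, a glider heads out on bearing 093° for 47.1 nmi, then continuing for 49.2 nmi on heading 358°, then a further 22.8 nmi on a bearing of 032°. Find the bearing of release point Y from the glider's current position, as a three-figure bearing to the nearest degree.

Leg 1 (093°, 47.1 nmi): east 47.1 sin 93° = 47.04, north 47.1 cos 93° = -2.47
Leg 2 (358°, 49.2 nmi): east 49.2 sin 358° = -1.72, north 49.2 cos 358° = 49.17
Leg 3 (032°, 22.8 nmi): east 22.8 sin 32° = 12.08, north 22.8 cos 32° = 19.34
Net displacement: 57.40 east, 66.04 north. Direction back to start is (-57.40, -66.04): bearing = atan2(-57.40, -66.04) mod 360° = 221.00° ≈ 221°.

221°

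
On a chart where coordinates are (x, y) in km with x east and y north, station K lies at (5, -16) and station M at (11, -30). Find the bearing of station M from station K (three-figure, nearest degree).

157°

Δeast = 11 − 5 = 6.00; Δnorth = -30 − -16 = -14.00.
Bearing = atan2(Δeast, Δnorth) mod 360° = 156.80° ≈ 157°.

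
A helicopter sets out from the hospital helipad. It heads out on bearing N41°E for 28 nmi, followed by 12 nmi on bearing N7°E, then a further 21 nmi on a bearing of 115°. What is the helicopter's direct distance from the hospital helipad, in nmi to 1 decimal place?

Leg 1 (N41°E, 28 nmi): east 28 sin 41° = 18.37, north 28 cos 41° = 21.13
Leg 2 (N7°E, 12 nmi): east 12 sin 7° = 1.46, north 12 cos 7° = 11.91
Leg 3 (115°, 21 nmi): east 21 sin 115° = 19.03, north 21 cos 115° = -8.87
Net: 38.86 east, 24.17 north. Distance = √((38.86)² + (24.17)²) = 45.766 nmi.

45.8 nmi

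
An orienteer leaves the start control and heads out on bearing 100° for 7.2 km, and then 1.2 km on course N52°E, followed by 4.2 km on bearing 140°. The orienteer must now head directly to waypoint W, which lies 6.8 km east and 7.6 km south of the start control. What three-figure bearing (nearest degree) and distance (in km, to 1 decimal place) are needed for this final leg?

225°, 5.5 km

Leg 1 (100°, 7.2 km): east 7.2 sin 100° = 7.09, north 7.2 cos 100° = -1.25
Leg 2 (N52°E, 1.2 km): east 1.2 sin 52° = 0.95, north 1.2 cos 52° = 0.74
Leg 3 (140°, 4.2 km): east 4.2 sin 140° = 2.70, north 4.2 cos 140° = -3.22
Current position: (10.74, -3.73). Target: (6.8, -7.6). Remaining: Δeast = -3.94, Δnorth = -3.87.
Bearing = atan2(-3.94, -3.87) mod 360° = 225.48°; distance = √((-3.94)² + (-3.87)²) = 5.521 km.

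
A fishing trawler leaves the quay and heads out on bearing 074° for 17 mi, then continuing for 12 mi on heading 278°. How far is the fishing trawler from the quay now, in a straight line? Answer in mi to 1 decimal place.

Leg 1 (074°, 17 mi): east 17 sin 74° = 16.34, north 17 cos 74° = 4.69
Leg 2 (278°, 12 mi): east 12 sin 278° = -11.88, north 12 cos 278° = 1.67
Net: 4.46 east, 6.36 north. Distance = √((4.46)² + (6.36)²) = 7.764 mi.

7.8 mi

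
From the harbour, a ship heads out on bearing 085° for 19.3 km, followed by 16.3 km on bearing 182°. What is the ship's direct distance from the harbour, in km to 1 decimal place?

Leg 1 (085°, 19.3 km): east 19.3 sin 85° = 19.23, north 19.3 cos 85° = 1.68
Leg 2 (182°, 16.3 km): east 16.3 sin 182° = -0.57, north 16.3 cos 182° = -16.29
Net: 18.66 east, -14.61 north. Distance = √((18.66)² + (-14.61)²) = 23.696 km.

23.7 km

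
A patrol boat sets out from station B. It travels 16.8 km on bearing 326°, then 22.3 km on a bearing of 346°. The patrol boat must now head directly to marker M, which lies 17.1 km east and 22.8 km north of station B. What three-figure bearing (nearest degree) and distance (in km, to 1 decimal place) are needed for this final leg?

112°, 34.3 km

Leg 1 (326°, 16.8 km): east 16.8 sin 326° = -9.39, north 16.8 cos 326° = 13.93
Leg 2 (346°, 22.3 km): east 22.3 sin 346° = -5.39, north 22.3 cos 346° = 21.64
Current position: (-14.79, 35.57). Target: (17.1, 22.8). Remaining: Δeast = 31.89, Δnorth = -12.77.
Bearing = atan2(31.89, -12.77) mod 360° = 111.82°; distance = √((31.89)² + (-12.77)²) = 34.349 km.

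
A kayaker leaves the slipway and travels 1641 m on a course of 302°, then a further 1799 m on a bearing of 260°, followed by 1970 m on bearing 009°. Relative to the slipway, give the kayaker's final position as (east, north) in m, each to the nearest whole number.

(-2855, 2503)

Leg 1 (302°, 1641 m): east 1641 sin 302° = -1391.65, north 1641 cos 302° = 869.60
Leg 2 (260°, 1799 m): east 1799 sin 260° = -1771.67, north 1799 cos 260° = -312.39
Leg 3 (009°, 1970 m): east 1970 sin 9° = 308.18, north 1970 cos 9° = 1945.75
Summing: -2855.14 m east, 2502.95 m north → (-2855, 2503).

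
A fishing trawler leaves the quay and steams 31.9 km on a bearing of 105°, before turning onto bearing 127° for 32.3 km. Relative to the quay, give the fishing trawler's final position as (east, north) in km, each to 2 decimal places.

(56.61, -27.69)

Leg 1 (105°, 31.9 km): east 31.9 sin 105° = 30.81, north 31.9 cos 105° = -8.26
Leg 2 (127°, 32.3 km): east 32.3 sin 127° = 25.80, north 32.3 cos 127° = -19.44
Summing: 56.61 km east, -27.69 km north → (56.61, -27.69).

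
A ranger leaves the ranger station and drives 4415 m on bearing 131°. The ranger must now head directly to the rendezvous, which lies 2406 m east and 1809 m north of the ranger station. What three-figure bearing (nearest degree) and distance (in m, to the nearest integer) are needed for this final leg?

349°, 4796 m

Leg 1 (131°, 4415 m): east 4415 sin 131° = 3332.04, north 4415 cos 131° = -2896.50
Current position: (3332.04, -2896.50). Target: (2406, 1809). Remaining: Δeast = -926.04, Δnorth = 4705.50.
Bearing = atan2(-926.04, 4705.50) mod 360° = 348.87°; distance = √((-926.04)² + (4705.50)²) = 4795.758 m.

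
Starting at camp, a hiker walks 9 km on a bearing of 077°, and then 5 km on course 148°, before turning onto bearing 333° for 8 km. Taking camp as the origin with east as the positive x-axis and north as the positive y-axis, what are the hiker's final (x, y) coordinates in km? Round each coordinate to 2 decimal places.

(7.79, 4.91)

Leg 1 (077°, 9 km): east 9 sin 77° = 8.77, north 9 cos 77° = 2.02
Leg 2 (148°, 5 km): east 5 sin 148° = 2.65, north 5 cos 148° = -4.24
Leg 3 (333°, 8 km): east 8 sin 333° = -3.63, north 8 cos 333° = 7.13
Summing: 7.79 km east, 4.91 km north → (7.79, 4.91).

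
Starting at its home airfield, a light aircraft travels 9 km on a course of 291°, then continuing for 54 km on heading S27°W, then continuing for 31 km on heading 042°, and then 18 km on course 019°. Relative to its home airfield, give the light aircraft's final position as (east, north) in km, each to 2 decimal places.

Leg 1 (291°, 9 km): east 9 sin 291° = -8.40, north 9 cos 291° = 3.23
Leg 2 (S27°W, 54 km): east 54 sin 207° = -24.52, north 54 cos 207° = -48.11
Leg 3 (042°, 31 km): east 31 sin 42° = 20.74, north 31 cos 42° = 23.04
Leg 4 (019°, 18 km): east 18 sin 19° = 5.86, north 18 cos 19° = 17.02
Summing: -6.31 km east, -4.83 km north → (-6.31, -4.83).

(-6.31, -4.83)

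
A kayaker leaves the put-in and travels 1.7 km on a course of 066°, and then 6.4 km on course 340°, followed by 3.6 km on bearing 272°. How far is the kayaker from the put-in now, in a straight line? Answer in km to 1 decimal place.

8.0 km

Leg 1 (066°, 1.7 km): east 1.7 sin 66° = 1.55, north 1.7 cos 66° = 0.69
Leg 2 (340°, 6.4 km): east 6.4 sin 340° = -2.19, north 6.4 cos 340° = 6.01
Leg 3 (272°, 3.6 km): east 3.6 sin 272° = -3.60, north 3.6 cos 272° = 0.13
Net: -4.23 east, 6.83 north. Distance = √((-4.23)² + (6.83)²) = 8.037 km.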